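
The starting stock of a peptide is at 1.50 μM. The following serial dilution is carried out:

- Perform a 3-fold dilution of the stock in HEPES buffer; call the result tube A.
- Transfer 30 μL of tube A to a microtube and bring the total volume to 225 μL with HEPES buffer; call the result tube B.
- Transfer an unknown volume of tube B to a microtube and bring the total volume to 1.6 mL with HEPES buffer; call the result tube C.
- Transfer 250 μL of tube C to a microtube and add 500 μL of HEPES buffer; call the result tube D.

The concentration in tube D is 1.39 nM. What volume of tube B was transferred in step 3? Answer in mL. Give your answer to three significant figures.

0.100 mL

Step 1: 3-fold → factor 3
Step 2: 30 μL brought to 225 μL → factor 225/30 = 7.5
Step 3: v brought to 1.6 mL → factor = 1.6 mL/v
Step 4: 250 μL + 500 μL = 750 μL total → factor 750/250 = 3
Product of known-step factors = 67.5
Overall factor = 1.50 μM / (1.39 nM) = 1079.1
Step-3 factor = 1079.1 / 67.5 = 15.987
v = 1.6 mL / 15.987 = 0.100 mL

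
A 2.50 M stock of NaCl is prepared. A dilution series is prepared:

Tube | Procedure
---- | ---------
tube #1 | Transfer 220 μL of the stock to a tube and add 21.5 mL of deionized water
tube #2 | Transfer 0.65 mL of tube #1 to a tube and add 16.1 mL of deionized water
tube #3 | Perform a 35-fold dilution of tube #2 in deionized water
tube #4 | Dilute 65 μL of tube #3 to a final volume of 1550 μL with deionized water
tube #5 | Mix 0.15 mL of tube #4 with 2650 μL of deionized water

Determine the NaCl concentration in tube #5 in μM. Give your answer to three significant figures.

Step 1: 220 μL + 21.5 mL = 21720 μL total → factor 21720/220 = 98.727
Step 2: 0.65 mL + 16.1 mL = 16.75 mL total → factor 16.75/0.65 = 25.769
Step 3: 35-fold → factor 35
Step 4: 65 μL brought to 1550 μL → factor 1550/65 = 23.846
Step 5: 0.15 mL + 2650 μL = 2.8 mL total → factor 2.8/0.15 = 18.667
Overall dilution factor = 98.727 × 25.769 × 35 × 23.846 × 18.667 = 3.9636 × 10^7
Final = 2.50 M / 3.9636 × 10^7 = 6.307 × 10^-8 M = 0.0631 μM

0.0631 μM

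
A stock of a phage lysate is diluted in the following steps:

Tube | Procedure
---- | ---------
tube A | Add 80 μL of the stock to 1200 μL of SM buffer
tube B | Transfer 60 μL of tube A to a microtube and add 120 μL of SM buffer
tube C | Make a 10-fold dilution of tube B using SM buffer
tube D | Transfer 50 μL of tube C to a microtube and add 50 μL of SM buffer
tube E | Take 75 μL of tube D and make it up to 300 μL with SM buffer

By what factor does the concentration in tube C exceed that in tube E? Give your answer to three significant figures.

8.00

Step 1: 80 μL + 1200 μL = 1280 μL total → factor 1280/80 = 16
Step 2: 60 μL + 120 μL = 180 μL total → factor 180/60 = 3
Step 3: 10-fold → factor 10
Step 4: 50 μL + 50 μL = 100 μL total → factor 100/50 = 2
Step 5: 75 μL brought to 300 μL → factor 300/75 = 4
Dilution factor to tube C = 480; to tube E = 3840
[tube C]/[tube E] = (factor to tube E)/(factor to tube C) = 3840/480 = 8.00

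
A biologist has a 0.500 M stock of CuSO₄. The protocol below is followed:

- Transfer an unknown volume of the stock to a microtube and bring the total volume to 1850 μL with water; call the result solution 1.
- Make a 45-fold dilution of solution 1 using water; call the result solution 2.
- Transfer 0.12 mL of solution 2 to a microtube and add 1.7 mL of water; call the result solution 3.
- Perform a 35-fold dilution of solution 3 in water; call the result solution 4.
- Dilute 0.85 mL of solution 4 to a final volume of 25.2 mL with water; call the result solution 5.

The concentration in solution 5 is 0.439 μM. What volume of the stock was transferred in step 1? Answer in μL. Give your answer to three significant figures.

1.15 × 10^3 μL

Step 1: v brought to 1850 μL → factor = 1850 μL/v
Step 2: 45-fold → factor 45
Step 3: 0.12 mL + 1.7 mL = 1.82 mL total → factor 1.82/0.12 = 15.167
Step 4: 35-fold → factor 35
Step 5: 0.85 mL brought to 25.2 mL → factor 25.2/0.85 = 29.647
Product of known-step factors = 7.0819 × 10^5
Overall factor = 0.500 M / (0.439 μM) = 1.139 × 10^6
Step-1 factor = 1.139 × 10^6 / 7.0819 × 10^5 = 1.6082
v = 1850 μL / 1.6082 = 1.15 × 10^3 μL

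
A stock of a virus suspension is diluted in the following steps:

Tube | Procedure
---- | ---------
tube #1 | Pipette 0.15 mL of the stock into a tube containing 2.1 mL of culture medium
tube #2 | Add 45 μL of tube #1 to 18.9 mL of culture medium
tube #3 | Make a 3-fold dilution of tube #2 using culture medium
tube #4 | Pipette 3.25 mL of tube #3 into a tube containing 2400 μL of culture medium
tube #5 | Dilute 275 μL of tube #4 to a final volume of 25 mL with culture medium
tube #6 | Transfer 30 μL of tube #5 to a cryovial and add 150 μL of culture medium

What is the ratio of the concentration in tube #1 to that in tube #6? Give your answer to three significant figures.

1.20 × 10^6

Step 1: 0.15 mL + 2.1 mL = 2.25 mL total → factor 2.25/0.15 = 15
Step 2: 45 μL + 18.9 mL = 18945 μL total → factor 18945/45 = 421
Step 3: 3-fold → factor 3
Step 4: 3.25 mL + 2400 μL = 5.65 mL total → factor 5.65/3.25 = 1.7385
Step 5: 275 μL brought to 25 mL → factor 25000/275 = 90.909
Step 6: 30 μL + 150 μL = 180 μL total → factor 180/30 = 6
Dilution factor to tube #1 = 15; to tube #6 = 1.7965 × 10^7
[tube #1]/[tube #6] = (factor to tube #6)/(factor to tube #1) = 1.7965 × 10^7/15 = 1.20 × 10^6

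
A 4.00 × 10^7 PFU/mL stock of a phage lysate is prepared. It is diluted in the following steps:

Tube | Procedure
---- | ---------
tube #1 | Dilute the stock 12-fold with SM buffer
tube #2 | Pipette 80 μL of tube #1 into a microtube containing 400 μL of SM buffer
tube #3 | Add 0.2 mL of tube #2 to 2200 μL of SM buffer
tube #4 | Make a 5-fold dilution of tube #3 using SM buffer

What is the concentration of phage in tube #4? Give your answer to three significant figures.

9.26 × 10^3 PFU/mL

Step 1: 12-fold → factor 12
Step 2: 80 μL + 400 μL = 480 μL total → factor 480/80 = 6
Step 3: 0.2 mL + 2200 μL = 2.4 mL total → factor 2.4/0.2 = 12
Step 4: 5-fold → factor 5
Overall dilution factor = 12 × 6 × 12 × 5 = 4320
Final = 4.00 × 10^7 PFU/mL / 4320 = 9.26 × 10^3 PFU/mL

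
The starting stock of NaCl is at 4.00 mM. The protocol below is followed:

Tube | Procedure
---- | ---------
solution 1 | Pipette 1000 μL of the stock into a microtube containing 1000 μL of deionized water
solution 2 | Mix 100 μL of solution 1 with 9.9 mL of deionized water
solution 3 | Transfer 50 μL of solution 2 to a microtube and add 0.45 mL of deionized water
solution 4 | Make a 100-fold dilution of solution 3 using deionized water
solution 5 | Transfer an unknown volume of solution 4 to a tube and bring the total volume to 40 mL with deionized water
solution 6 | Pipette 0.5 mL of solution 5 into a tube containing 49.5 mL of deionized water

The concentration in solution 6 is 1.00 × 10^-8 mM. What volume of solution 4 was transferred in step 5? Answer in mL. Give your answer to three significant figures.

2.00 mL

Step 1: 1000 μL + 1000 μL = 2000 μL total → factor 2000/1000 = 2
Step 2: 100 μL + 9.9 mL = 10000 μL total → factor 10000/100 = 100
Step 3: 50 μL + 0.45 mL = 500 μL total → factor 500/50 = 10
Step 4: 100-fold → factor 100
Step 5: v brought to 40 mL → factor = 40 mL/v
Step 6: 0.5 mL + 49.5 mL = 50 mL total → factor 50/0.5 = 100
Product of known-step factors = 2 × 10^7
Overall factor = 4.00 mM / (1.00 × 10^-8 mM) = 4 × 10^8
Step-5 factor = 4 × 10^8 / 2 × 10^7 = 20
v = 40 mL / 20 = 2.00 mL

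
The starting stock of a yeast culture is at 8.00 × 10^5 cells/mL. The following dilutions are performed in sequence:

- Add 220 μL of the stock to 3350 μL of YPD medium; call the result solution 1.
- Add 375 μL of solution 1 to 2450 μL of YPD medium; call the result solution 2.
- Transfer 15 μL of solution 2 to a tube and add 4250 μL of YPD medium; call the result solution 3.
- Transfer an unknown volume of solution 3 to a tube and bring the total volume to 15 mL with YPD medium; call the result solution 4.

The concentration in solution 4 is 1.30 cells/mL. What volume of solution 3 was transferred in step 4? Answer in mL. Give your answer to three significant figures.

0.847 mL

Step 1: 220 μL + 3350 μL = 3570 μL total → factor 3570/220 = 16.227
Step 2: 375 μL + 2450 μL = 2825 μL total → factor 2825/375 = 7.5333
Step 3: 15 μL + 4250 μL = 4265 μL total → factor 4265/15 = 284.33
Step 4: v brought to 15 mL → factor = 15 mL/v
Product of known-step factors = 34758
Overall factor = 8.00 × 10^5 cells/mL / (1.30 cells/mL) = 6.1538 × 10^5
Step-4 factor = 6.1538 × 10^5 / 34758 = 17.705
v = 15 mL / 17.705 = 0.847 mL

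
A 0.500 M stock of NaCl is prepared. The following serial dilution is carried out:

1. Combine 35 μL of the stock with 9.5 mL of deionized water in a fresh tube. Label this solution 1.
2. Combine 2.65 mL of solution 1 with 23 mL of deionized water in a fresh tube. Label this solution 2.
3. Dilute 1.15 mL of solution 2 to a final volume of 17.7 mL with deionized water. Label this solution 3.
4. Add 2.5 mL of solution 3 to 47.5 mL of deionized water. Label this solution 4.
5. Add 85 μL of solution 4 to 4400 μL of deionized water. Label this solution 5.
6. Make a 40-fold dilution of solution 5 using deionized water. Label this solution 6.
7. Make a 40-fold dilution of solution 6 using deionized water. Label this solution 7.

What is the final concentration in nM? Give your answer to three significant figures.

Step 1: 35 μL + 9.5 mL = 9535 μL total → factor 9535/35 = 272.43
Step 2: 2.65 mL + 23 mL = 25.65 mL total → factor 25.65/2.65 = 9.6792
Step 3: 1.15 mL brought to 17.7 mL → factor 17.7/1.15 = 15.391
Step 4: 2.5 mL + 47.5 mL = 50 mL total → factor 50/2.5 = 20
Step 5: 85 μL + 4400 μL = 4485 μL total → factor 4485/85 = 52.765
Step 6: 40-fold → factor 40
Step 7: 40-fold → factor 40
Overall dilution factor = 272.43 × 9.6792 × 15.391 × 20 × 52.765 × 40 × 40 = 6.8527 × 10^10
Final = 0.500 M / 6.8527 × 10^10 = 7.296 × 10^-12 M = 0.00730 nM

0.00730 nM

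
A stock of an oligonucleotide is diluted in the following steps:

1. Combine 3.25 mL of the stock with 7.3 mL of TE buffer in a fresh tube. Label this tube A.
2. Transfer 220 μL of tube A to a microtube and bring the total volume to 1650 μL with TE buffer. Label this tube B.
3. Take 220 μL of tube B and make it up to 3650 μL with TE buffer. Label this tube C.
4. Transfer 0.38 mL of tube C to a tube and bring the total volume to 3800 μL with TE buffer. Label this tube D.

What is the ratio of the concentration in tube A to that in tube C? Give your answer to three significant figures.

124

Step 1: 3.25 mL + 7.3 mL = 10.55 mL total → factor 10.55/3.25 = 3.2462
Step 2: 220 μL brought to 1650 μL → factor 1650/220 = 7.5
Step 3: 220 μL brought to 3650 μL → factor 3650/220 = 16.591
Dilution factor to tube A = 3.2462; to tube C = 403.92
[tube A]/[tube C] = (factor to tube C)/(factor to tube A) = 403.92/3.2462 = 124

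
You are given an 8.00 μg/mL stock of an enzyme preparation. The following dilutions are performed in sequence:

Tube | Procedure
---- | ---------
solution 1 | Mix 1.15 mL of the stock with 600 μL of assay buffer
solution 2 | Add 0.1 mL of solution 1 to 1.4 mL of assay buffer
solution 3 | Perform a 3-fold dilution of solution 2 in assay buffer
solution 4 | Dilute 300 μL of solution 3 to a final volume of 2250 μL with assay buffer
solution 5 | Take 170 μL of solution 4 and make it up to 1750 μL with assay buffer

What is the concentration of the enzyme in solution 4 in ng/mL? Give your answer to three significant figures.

15.6 ng/mL

Step 1: 1.15 mL + 600 μL = 1.75 mL total → factor 1.75/1.15 = 1.5217
Step 2: 0.1 mL + 1.4 mL = 1.5 mL total → factor 1.5/0.1 = 15
Step 3: 3-fold → factor 3
Step 4: 300 μL brought to 2250 μL → factor 2250/300 = 7.5
Dilution factor through solution 4 = 1.5217 × 15 × 3 × 7.5 = 513.59
[solution 4] = 8.00 μg/mL / 513.59 = 0.01558 μg/mL = 15.6 ng/mL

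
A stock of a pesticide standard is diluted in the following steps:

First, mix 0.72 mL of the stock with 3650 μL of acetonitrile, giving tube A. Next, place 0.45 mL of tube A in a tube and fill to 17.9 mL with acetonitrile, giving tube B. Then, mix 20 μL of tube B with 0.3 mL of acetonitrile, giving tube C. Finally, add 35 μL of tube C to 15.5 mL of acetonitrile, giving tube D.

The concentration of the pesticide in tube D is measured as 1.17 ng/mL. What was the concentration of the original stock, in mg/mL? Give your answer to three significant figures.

Step 1: 0.72 mL + 3650 μL = 4.37 mL total → factor 4.37/0.72 = 6.0694
Step 2: 0.45 mL brought to 17.9 mL → factor 17.9/0.45 = 39.778
Step 3: 20 μL + 0.3 mL = 320 μL total → factor 320/20 = 16
Step 4: 35 μL + 15.5 mL = 15535 μL total → factor 15535/35 = 443.86
Overall dilution factor = 6.0694 × 39.778 × 16 × 443.86 = 1.7146 × 10^6
Stock = 1.17 ng/mL × 1.7146 × 10^6 = 2.006 × 10^6 ng/mL = 2.01 mg/mL

2.01 mg/mL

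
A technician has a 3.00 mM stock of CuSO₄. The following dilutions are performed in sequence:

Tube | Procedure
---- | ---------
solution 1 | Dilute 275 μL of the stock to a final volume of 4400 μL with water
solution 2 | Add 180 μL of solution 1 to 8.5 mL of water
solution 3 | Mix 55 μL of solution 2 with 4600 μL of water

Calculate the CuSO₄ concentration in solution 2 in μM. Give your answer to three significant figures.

3.89 μM

Step 1: 275 μL brought to 4400 μL → factor 4400/275 = 16
Step 2: 180 μL + 8.5 mL = 8680 μL total → factor 8680/180 = 48.222
Dilution factor through solution 2 = 16 × 48.222 = 771.56
[solution 2] = 3.00 mM / 771.56 = 0.003888 mM = 3.89 μM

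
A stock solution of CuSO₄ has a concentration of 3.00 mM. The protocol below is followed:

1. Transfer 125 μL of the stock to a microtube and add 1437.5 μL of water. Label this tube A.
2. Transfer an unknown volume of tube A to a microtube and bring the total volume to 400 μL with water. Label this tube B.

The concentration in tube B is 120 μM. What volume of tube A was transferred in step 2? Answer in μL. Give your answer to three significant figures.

Step 1: 125 μL + 1437.5 μL = 1562.5 μL total → factor 1562.5/125 = 12.5
Step 2: v brought to 400 μL → factor = 400 μL/v
Product of known-step factors = 12.5
Overall factor = 3.00 mM / (120 μM) = 25
Step-2 factor = 25 / 12.5 = 2
v = 400 μL / 2 = 200 μL

200 μL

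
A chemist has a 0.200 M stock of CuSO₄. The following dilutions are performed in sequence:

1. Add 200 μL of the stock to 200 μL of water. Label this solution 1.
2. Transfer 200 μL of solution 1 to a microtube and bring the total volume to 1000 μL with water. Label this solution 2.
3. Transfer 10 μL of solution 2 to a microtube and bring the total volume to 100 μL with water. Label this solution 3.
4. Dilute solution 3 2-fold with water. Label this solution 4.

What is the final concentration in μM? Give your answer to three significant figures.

1.00 × 10^3 μM

Step 1: 200 μL + 200 μL = 400 μL total → factor 400/200 = 2
Step 2: 200 μL brought to 1000 μL → factor 1000/200 = 5
Step 3: 10 μL brought to 100 μL → factor 100/10 = 10
Step 4: 2-fold → factor 2
Overall dilution factor = 2 × 5 × 10 × 2 = 200
Final = 0.200 M / 200 = 0.001000 M = 1.00 × 10^3 μM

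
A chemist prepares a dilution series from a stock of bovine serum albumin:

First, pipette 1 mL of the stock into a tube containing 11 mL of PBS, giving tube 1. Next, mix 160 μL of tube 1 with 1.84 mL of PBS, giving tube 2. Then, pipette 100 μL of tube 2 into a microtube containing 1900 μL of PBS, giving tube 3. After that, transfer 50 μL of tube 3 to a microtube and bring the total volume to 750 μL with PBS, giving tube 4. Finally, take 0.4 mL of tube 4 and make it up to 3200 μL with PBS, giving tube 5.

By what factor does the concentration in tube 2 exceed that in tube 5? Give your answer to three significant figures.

2.40 × 10^3

Step 1: 1 mL + 11 mL = 12 mL total → factor 12/1 = 12
Step 2: 160 μL + 1.84 mL = 2000 μL total → factor 2000/160 = 12.5
Step 3: 100 μL + 1900 μL = 2000 μL total → factor 2000/100 = 20
Step 4: 50 μL brought to 750 μL → factor 750/50 = 15
Step 5: 0.4 mL brought to 3200 μL → factor 3.2/0.4 = 8
Dilution factor to tube 2 = 150; to tube 5 = 3.6 × 10^5
[tube 2]/[tube 5] = (factor to tube 5)/(factor to tube 2) = 3.6 × 10^5/150 = 2.40 × 10^3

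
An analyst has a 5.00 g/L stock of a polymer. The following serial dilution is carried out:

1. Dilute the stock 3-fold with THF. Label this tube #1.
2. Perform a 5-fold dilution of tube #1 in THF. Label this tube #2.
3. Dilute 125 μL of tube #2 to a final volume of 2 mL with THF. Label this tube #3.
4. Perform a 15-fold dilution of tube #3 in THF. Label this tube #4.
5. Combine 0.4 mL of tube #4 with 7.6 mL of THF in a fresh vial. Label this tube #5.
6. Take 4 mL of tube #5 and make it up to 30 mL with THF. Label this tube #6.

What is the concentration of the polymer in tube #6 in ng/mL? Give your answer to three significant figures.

9.26 ng/mL

Step 1: 3-fold → factor 3
Step 2: 5-fold → factor 5
Step 3: 125 μL brought to 2 mL → factor 2000/125 = 16
Step 4: 15-fold → factor 15
Step 5: 0.4 mL + 7.6 mL = 8 mL total → factor 8/0.4 = 20
Step 6: 4 mL brought to 30 mL → factor 30/4 = 7.5
Overall dilution factor = 3 × 5 × 16 × 15 × 20 × 7.5 = 5.4 × 10^5
Final = 5.00 g/L / 5.4 × 10^5 = 9.259 × 10^-6 g/L = 9.26 ng/mL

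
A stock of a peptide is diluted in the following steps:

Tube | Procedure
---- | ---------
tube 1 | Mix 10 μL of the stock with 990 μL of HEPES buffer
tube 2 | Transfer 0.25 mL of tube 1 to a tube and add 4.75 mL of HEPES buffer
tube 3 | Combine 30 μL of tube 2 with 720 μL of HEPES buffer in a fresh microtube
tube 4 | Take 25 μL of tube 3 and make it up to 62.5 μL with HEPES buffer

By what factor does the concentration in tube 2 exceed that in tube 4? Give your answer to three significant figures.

Step 1: 10 μL + 990 μL = 1000 μL total → factor 1000/10 = 100
Step 2: 0.25 mL + 4.75 mL = 5 mL total → factor 5/0.25 = 20
Step 3: 30 μL + 720 μL = 750 μL total → factor 750/30 = 25
Step 4: 25 μL brought to 62.5 μL → factor 62.5/25 = 2.5
Dilution factor to tube 2 = 2000; to tube 4 = 1.25 × 10^5
[tube 2]/[tube 4] = (factor to tube 4)/(factor to tube 2) = 1.25 × 10^5/2000 = 62.5

62.5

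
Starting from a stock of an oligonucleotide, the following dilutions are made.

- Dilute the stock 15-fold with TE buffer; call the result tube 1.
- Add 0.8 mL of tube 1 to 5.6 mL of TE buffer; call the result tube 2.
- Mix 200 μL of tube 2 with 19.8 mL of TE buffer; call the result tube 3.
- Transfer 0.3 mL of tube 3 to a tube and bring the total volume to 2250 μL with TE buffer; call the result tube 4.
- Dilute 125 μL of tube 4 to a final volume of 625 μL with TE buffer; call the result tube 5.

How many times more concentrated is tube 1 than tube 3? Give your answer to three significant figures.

Step 1: 15-fold → factor 15
Step 2: 0.8 mL + 5.6 mL = 6.4 mL total → factor 6.4/0.8 = 8
Step 3: 200 μL + 19.8 mL = 20000 μL total → factor 20000/200 = 100
Dilution factor to tube 1 = 15; to tube 3 = 12000
[tube 1]/[tube 3] = (factor to tube 3)/(factor to tube 1) = 12000/15 = 800

800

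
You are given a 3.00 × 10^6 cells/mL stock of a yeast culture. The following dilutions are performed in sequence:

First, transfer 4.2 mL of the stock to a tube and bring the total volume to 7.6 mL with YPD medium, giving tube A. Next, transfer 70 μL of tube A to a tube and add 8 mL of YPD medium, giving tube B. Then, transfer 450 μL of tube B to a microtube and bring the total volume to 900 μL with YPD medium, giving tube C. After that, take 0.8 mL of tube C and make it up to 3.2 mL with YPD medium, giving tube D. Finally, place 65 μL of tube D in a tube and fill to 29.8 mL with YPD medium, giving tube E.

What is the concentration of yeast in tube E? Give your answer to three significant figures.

3.92 cells/mL

Step 1: 4.2 mL brought to 7.6 mL → factor 7.6/4.2 = 1.8095
Step 2: 70 μL + 8 mL = 8070 μL total → factor 8070/70 = 115.29
Step 3: 450 μL brought to 900 μL → factor 900/450 = 2
Step 4: 0.8 mL brought to 3.2 mL → factor 3.2/0.8 = 4
Step 5: 65 μL brought to 29.8 mL → factor 29800/65 = 458.46
Overall dilution factor = 1.8095 × 115.29 × 2 × 4 × 458.46 = 7.6513 × 10^5
Final = 3.00 × 10^6 cells/mL / 7.6513 × 10^5 = 3.92 cells/mL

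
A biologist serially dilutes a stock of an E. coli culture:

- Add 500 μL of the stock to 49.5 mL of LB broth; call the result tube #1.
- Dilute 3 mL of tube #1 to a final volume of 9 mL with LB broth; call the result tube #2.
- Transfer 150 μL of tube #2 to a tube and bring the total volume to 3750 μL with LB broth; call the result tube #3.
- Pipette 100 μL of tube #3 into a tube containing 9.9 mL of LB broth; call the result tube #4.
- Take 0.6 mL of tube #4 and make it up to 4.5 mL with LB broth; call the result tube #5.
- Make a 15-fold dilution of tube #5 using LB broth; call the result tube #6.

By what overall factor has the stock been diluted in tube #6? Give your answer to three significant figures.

8.44 × 10^7

Step 1: 500 μL + 49.5 mL = 50000 μL total → factor 50000/500 = 100
Step 2: 3 mL brought to 9 mL → factor 9/3 = 3
Step 3: 150 μL brought to 3750 μL → factor 3750/150 = 25
Step 4: 100 μL + 9.9 mL = 10000 μL total → factor 10000/100 = 100
Step 5: 0.6 mL brought to 4.5 mL → factor 4.5/0.6 = 7.5
Step 6: 15-fold → factor 15
Overall dilution factor = 100 × 3 × 25 × 100 × 7.5 × 15 = 8.4375 × 10^7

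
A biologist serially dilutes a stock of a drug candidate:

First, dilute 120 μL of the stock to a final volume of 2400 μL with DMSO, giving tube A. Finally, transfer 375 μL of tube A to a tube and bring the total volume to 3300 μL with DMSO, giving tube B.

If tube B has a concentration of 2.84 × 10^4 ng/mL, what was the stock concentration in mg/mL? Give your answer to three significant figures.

5.00 mg/mL

Step 1: 120 μL brought to 2400 μL → factor 2400/120 = 20
Step 2: 375 μL brought to 3300 μL → factor 3300/375 = 8.8
Overall dilution factor = 20 × 8.8 = 176
Stock = 2.84 × 10^4 ng/mL × 176 = 4.998 × 10^6 ng/mL = 5.00 mg/mL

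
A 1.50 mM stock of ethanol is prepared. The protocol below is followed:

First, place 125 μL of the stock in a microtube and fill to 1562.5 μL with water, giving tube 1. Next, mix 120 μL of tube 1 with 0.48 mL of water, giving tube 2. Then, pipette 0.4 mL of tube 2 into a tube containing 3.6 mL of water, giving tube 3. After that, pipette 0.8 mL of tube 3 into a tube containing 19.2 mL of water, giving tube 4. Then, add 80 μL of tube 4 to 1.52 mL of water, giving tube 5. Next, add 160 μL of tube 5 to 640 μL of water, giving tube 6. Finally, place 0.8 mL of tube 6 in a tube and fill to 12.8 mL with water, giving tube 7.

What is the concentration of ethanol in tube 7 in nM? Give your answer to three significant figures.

0.0600 nM

Step 1: 125 μL brought to 1562.5 μL → factor 1562.5/125 = 12.5
Step 2: 120 μL + 0.48 mL = 600 μL total → factor 600/120 = 5
Step 3: 0.4 mL + 3.6 mL = 4 mL total → factor 4/0.4 = 10
Step 4: 0.8 mL + 19.2 mL = 20 mL total → factor 20/0.8 = 25
Step 5: 80 μL + 1.52 mL = 1600 μL total → factor 1600/80 = 20
Step 6: 160 μL + 640 μL = 800 μL total → factor 800/160 = 5
Step 7: 0.8 mL brought to 12.8 mL → factor 12.8/0.8 = 16
Overall dilution factor = 12.5 × 5 × 10 × 25 × 20 × 5 × 16 = 2.5 × 10^7
Final = 1.50 mM / 2.5 × 10^7 = 6.000 × 10^-8 mM = 0.0600 nM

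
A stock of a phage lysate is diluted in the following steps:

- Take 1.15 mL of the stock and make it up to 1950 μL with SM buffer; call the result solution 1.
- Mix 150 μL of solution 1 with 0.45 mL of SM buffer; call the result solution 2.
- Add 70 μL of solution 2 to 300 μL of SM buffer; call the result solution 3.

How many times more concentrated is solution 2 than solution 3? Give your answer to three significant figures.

Step 1: 1.15 mL brought to 1950 μL → factor 1.95/1.15 = 1.6957
Step 2: 150 μL + 0.45 mL = 600 μL total → factor 600/150 = 4
Step 3: 70 μL + 300 μL = 370 μL total → factor 370/70 = 5.2857
Dilution factor to solution 2 = 6.7826; to solution 3 = 35.851
[solution 2]/[solution 3] = (factor to solution 3)/(factor to solution 2) = 35.851/6.7826 = 5.29

5.29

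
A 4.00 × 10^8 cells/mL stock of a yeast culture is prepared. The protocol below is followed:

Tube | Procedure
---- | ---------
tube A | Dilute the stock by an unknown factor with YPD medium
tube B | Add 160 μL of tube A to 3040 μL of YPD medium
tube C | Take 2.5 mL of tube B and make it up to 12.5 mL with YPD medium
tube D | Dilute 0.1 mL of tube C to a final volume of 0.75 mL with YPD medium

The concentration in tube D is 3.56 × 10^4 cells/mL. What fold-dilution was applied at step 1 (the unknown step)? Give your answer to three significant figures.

Step 1: unknown factor x
Step 2: 160 μL + 3040 μL = 3200 μL total → factor 3200/160 = 20
Step 3: 2.5 mL brought to 12.5 mL → factor 12.5/2.5 = 5
Step 4: 0.1 mL brought to 0.75 mL → factor 0.75/0.1 = 7.5
Product of known-step factors = 750
Overall factor = 4.00 × 10^8 cells/mL / (3.56 × 10^4 cells/mL) = 11236
x = 11236 / 750 = 15.0

15.0-fold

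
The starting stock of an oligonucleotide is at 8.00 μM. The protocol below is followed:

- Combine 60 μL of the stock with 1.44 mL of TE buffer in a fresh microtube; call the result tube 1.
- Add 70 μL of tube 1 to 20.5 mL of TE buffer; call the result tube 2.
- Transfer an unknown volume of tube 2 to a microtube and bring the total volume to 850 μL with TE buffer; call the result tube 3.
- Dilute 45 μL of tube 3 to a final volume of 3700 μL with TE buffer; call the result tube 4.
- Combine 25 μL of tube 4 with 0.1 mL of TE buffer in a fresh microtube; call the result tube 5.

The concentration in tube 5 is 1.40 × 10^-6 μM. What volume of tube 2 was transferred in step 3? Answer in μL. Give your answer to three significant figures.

Step 1: 60 μL + 1.44 mL = 1500 μL total → factor 1500/60 = 25
Step 2: 70 μL + 20.5 mL = 20570 μL total → factor 20570/70 = 293.86
Step 3: v brought to 850 μL → factor = 850 μL/v
Step 4: 45 μL brought to 3700 μL → factor 3700/45 = 82.222
Step 5: 25 μL + 0.1 mL = 125 μL total → factor 125/25 = 5
Product of known-step factors = 3.0202 × 10^6
Overall factor = 8.00 μM / (1.40 × 10^-6 μM) = 5.7143 × 10^6
Step-3 factor = 5.7143 × 10^6 / 3.0202 × 10^6 = 1.892
v = 850 μL / 1.892 = 449 μL

449 μL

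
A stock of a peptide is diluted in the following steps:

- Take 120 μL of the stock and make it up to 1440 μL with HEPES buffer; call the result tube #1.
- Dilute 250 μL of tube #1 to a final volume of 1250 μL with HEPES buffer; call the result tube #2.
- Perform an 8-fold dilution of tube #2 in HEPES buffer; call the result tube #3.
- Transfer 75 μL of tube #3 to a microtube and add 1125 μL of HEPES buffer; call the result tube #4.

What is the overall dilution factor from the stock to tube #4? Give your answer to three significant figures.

Step 1: 120 μL brought to 1440 μL → factor 1440/120 = 12
Step 2: 250 μL brought to 1250 μL → factor 1250/250 = 5
Step 3: 8-fold → factor 8
Step 4: 75 μL + 1125 μL = 1200 μL total → factor 1200/75 = 16
Overall dilution factor = 12 × 5 × 8 × 16 = 7680

7.68 × 10^3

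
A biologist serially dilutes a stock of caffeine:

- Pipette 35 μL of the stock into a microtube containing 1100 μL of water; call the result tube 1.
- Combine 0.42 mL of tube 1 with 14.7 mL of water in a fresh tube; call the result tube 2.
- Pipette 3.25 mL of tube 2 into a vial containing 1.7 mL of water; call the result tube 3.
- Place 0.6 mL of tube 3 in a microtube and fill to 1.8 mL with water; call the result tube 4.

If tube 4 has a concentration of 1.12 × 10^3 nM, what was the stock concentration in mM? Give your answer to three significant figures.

Step 1: 35 μL + 1100 μL = 1135 μL total → factor 1135/35 = 32.429
Step 2: 0.42 mL + 14.7 mL = 15.12 mL total → factor 15.12/0.42 = 36
Step 3: 3.25 mL + 1.7 mL = 4.95 mL total → factor 4.95/3.25 = 1.5231
Step 4: 0.6 mL brought to 1.8 mL → factor 1.8/0.6 = 3
Overall dilution factor = 32.429 × 36 × 1.5231 × 3 = 5334.3
Stock = 1.12 × 10^3 nM × 5334.3 = 5.974 × 10^6 nM = 5.97 mM

5.97 mM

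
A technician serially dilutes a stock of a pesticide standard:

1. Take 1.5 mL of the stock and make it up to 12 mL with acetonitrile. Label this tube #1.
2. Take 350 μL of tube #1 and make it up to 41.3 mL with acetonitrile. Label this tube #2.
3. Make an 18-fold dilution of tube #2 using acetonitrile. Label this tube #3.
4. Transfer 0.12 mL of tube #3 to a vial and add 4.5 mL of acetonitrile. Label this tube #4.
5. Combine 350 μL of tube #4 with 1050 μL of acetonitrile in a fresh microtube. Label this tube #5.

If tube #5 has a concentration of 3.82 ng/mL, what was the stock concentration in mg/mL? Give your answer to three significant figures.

Step 1: 1.5 mL brought to 12 mL → factor 12/1.5 = 8
Step 2: 350 μL brought to 41.3 mL → factor 41300/350 = 118
Step 3: 18-fold → factor 18
Step 4: 0.12 mL + 4.5 mL = 4.62 mL total → factor 4.62/0.12 = 38.5
Step 5: 350 μL + 1050 μL = 1400 μL total → factor 1400/350 = 4
Overall dilution factor = 8 × 118 × 18 × 38.5 × 4 = 2.6168 × 10^6
Stock = 3.82 ng/mL × 2.6168 × 10^6 = 9.996 × 10^6 ng/mL = 10.0 mg/mL

10.0 mg/mL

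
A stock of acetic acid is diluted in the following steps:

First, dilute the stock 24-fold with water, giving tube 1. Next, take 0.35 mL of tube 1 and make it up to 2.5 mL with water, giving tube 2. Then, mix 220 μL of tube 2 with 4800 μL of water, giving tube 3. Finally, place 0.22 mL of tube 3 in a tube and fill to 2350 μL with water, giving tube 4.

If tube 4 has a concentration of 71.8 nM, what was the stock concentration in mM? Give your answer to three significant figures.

3.00 mM

Step 1: 24-fold → factor 24
Step 2: 0.35 mL brought to 2.5 mL → factor 2.5/0.35 = 7.1429
Step 3: 220 μL + 4800 μL = 5020 μL total → factor 5020/220 = 22.818
Step 4: 0.22 mL brought to 2350 μL → factor 2.35/0.22 = 10.682
Overall dilution factor = 24 × 7.1429 × 22.818 × 10.682 = 41784
Stock = 71.8 nM × 41784 = 3.000 × 10^6 nM = 3.00 mM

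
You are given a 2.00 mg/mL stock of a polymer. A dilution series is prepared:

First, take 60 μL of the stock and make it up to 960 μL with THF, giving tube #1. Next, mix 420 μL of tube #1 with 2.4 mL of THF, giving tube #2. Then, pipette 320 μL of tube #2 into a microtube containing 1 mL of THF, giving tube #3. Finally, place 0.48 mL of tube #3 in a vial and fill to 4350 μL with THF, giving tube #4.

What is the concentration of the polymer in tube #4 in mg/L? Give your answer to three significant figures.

0.498 mg/L

Step 1: 60 μL brought to 960 μL → factor 960/60 = 16
Step 2: 420 μL + 2.4 mL = 2820 μL total → factor 2820/420 = 6.7143
Step 3: 320 μL + 1 mL = 1320 μL total → factor 1320/320 = 4.125
Step 4: 0.48 mL brought to 4350 μL → factor 4.35/0.48 = 9.0625
Overall dilution factor = 16 × 6.7143 × 4.125 × 9.0625 = 4016
Final = 2.00 mg/mL / 4016 = 0.0004980 mg/mL = 0.498 mg/L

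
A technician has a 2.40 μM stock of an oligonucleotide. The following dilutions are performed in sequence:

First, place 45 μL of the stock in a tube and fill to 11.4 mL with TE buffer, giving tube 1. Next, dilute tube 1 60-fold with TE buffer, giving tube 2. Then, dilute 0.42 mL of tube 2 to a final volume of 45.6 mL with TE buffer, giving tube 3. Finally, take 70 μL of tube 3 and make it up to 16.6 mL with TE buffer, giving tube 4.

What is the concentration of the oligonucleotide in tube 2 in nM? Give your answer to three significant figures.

Step 1: 45 μL brought to 11.4 mL → factor 11400/45 = 253.33
Step 2: 60-fold → factor 60
Dilution factor through tube 2 = 253.33 × 60 = 15200
[tube 2] = 2.40 μM / 15200 = 0.0001579 μM = 0.158 nM

0.158 nM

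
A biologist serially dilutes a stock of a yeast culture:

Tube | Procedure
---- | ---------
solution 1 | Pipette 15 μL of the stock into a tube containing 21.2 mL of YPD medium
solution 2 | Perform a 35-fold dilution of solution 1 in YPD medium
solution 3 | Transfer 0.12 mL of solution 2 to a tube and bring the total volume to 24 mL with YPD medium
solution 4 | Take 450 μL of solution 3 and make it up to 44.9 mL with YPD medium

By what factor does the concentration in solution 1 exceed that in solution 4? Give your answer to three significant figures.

Step 1: 15 μL + 21.2 mL = 21215 μL total → factor 21215/15 = 1414.3
Step 2: 35-fold → factor 35
Step 3: 0.12 mL brought to 24 mL → factor 24/0.12 = 200
Step 4: 450 μL brought to 44.9 mL → factor 44900/450 = 99.778
Dilution factor to solution 1 = 1414.3; to solution 4 = 9.8783 × 10^8
[solution 1]/[solution 4] = (factor to solution 4)/(factor to solution 1) = 9.8783 × 10^8/1414.3 = 6.98 × 10^5

6.98 × 10^5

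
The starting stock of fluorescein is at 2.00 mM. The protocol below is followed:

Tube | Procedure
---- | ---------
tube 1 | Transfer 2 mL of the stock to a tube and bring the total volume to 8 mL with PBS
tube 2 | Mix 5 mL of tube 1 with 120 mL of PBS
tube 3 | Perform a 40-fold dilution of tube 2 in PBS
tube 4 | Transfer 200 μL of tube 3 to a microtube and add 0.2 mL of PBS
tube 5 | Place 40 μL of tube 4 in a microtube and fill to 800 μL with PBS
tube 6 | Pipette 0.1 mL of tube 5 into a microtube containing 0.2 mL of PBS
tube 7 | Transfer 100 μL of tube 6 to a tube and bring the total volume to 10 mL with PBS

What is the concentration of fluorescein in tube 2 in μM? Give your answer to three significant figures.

Step 1: 2 mL brought to 8 mL → factor 8/2 = 4
Step 2: 5 mL + 120 mL = 125 mL total → factor 125/5 = 25
Dilution factor through tube 2 = 4 × 25 = 100
[tube 2] = 2.00 mM / 100 = 0.02000 mM = 20.0 μM

20.0 μM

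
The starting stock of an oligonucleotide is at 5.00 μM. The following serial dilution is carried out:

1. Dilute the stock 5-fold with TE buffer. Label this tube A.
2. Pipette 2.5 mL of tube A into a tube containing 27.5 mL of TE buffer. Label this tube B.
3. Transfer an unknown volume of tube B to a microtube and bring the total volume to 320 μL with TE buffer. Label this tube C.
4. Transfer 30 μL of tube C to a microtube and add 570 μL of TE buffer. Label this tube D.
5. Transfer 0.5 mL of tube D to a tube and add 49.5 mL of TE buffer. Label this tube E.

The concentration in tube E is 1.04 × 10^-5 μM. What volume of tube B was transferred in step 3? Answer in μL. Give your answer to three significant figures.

Step 1: 5-fold → factor 5
Step 2: 2.5 mL + 27.5 mL = 30 mL total → factor 30/2.5 = 12
Step 3: v brought to 320 μL → factor = 320 μL/v
Step 4: 30 μL + 570 μL = 600 μL total → factor 600/30 = 20
Step 5: 0.5 mL + 49.5 mL = 50 mL total → factor 50/0.5 = 100
Product of known-step factors = 1.2 × 10^5
Overall factor = 5.00 μM / (1.04 × 10^-5 μM) = 4.8077 × 10^5
Step-3 factor = 4.8077 × 10^5 / 1.2 × 10^5 = 4.0064
v = 320 μL / 4.0064 = 79.9 μL

79.9 μL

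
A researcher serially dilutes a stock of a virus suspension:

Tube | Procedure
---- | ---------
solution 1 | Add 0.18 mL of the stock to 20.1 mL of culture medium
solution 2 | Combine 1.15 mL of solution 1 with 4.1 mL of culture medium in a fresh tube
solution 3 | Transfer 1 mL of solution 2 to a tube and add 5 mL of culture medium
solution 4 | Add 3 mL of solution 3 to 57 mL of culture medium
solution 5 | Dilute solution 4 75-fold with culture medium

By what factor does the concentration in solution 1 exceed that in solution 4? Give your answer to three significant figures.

548

Step 1: 0.18 mL + 20.1 mL = 20.28 mL total → factor 20.28/0.18 = 112.67
Step 2: 1.15 mL + 4.1 mL = 5.25 mL total → factor 5.25/1.15 = 4.5652
Step 3: 1 mL + 5 mL = 6 mL total → factor 6/1 = 6
Step 4: 3 mL + 57 mL = 60 mL total → factor 60/3 = 20
Dilution factor to solution 1 = 112.67; to solution 4 = 61722
[solution 1]/[solution 4] = (factor to solution 4)/(factor to solution 1) = 61722/112.67 = 548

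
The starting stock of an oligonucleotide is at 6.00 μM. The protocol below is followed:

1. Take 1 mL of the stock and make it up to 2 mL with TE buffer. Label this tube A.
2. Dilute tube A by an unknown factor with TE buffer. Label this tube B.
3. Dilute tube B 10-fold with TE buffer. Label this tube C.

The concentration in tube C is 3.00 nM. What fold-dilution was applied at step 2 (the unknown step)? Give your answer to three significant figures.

Step 1: 1 mL brought to 2 mL → factor 2/1 = 2
Step 2: unknown factor x
Step 3: 10-fold → factor 10
Product of known-step factors = 20
Overall factor = 6.00 μM / (3.00 nM) = 2000
x = 2000 / 20 = 100

100-fold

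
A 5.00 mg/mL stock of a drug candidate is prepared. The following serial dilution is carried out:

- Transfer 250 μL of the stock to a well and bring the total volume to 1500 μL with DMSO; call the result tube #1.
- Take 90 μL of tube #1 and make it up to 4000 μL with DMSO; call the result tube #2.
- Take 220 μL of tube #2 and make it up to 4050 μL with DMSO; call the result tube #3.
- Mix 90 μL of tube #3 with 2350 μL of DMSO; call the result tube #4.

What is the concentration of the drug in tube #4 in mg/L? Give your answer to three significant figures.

Step 1: 250 μL brought to 1500 μL → factor 1500/250 = 6
Step 2: 90 μL brought to 4000 μL → factor 4000/90 = 44.444
Step 3: 220 μL brought to 4050 μL → factor 4050/220 = 18.409
Step 4: 90 μL + 2350 μL = 2440 μL total → factor 2440/90 = 27.111
Overall dilution factor = 6 × 44.444 × 18.409 × 27.111 = 1.3309 × 10^5
Final = 5.00 mg/mL / 1.3309 × 10^5 = 3.757 × 10^-5 mg/mL = 0.0376 mg/L

0.0376 mg/L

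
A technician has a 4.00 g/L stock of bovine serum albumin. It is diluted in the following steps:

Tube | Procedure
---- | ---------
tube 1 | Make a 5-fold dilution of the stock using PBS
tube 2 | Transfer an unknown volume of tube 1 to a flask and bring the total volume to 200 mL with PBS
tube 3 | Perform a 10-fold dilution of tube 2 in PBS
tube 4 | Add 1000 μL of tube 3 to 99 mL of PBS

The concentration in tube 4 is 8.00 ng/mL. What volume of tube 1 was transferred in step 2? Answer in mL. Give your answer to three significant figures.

Step 1: 5-fold → factor 5
Step 2: v brought to 200 mL → factor = 200 mL/v
Step 3: 10-fold → factor 10
Step 4: 1000 μL + 99 mL = 1 × 10^5 μL total → factor 1 × 10^5/1000 = 100
Product of known-step factors = 5000
Overall factor = 4.00 g/L / (8.00 ng/mL) = 5 × 10^5
Step-2 factor = 5 × 10^5 / 5000 = 100
v = 200 mL / 100 = 2.00 mL

2.00 mL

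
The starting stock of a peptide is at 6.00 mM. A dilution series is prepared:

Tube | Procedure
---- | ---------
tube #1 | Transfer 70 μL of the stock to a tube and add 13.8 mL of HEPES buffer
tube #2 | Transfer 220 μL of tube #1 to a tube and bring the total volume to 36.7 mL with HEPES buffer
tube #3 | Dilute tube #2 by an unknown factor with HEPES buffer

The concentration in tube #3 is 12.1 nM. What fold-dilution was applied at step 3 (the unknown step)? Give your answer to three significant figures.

Step 1: 70 μL + 13.8 mL = 13870 μL total → factor 13870/70 = 198.14
Step 2: 220 μL brought to 36.7 mL → factor 36700/220 = 166.82
Step 3: unknown factor x
Product of known-step factors = 33054
Overall factor = 6.00 mM / (12.1 nM) = 4.9587 × 10^5
x = 4.9587 × 10^5 / 33054 = 15.0

15.0-fold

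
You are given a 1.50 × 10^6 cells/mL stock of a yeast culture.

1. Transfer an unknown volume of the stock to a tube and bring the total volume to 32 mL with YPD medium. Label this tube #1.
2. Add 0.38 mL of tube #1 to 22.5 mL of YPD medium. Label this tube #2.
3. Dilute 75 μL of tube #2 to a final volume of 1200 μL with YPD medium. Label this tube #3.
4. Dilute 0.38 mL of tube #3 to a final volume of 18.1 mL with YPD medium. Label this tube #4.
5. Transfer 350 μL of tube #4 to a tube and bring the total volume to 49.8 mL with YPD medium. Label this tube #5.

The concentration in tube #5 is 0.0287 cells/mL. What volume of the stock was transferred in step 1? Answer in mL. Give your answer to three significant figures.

4.00 mL

Step 1: v brought to 32 mL → factor = 32 mL/v
Step 2: 0.38 mL + 22.5 mL = 22.88 mL total → factor 22.88/0.38 = 60.211
Step 3: 75 μL brought to 1200 μL → factor 1200/75 = 16
Step 4: 0.38 mL brought to 18.1 mL → factor 18.1/0.38 = 47.632
Step 5: 350 μL brought to 49.8 mL → factor 49800/350 = 142.29
Product of known-step factors = 6.529 × 10^6
Overall factor = 1.50 × 10^6 cells/mL / (0.0287 cells/mL) = 5.2265 × 10^7
Step-1 factor = 5.2265 × 10^7 / 6.529 × 10^6 = 8.005
v = 32 mL / 8.005 = 4.00 mL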